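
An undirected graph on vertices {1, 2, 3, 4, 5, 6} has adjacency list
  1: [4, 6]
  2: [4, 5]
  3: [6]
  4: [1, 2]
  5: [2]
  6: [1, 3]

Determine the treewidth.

A width-1 tree decomposition is:
Bags: B1 = {3, 6}  B2 = {1, 6}  B3 = {1, 4}  B4 = {2, 4}  B5 = {2, 5}
Tree: B1–B2, B2–B3, B3–B4, B4–B5
Each bag holds 2 vertices, so the decomposition has width 1, which upper-bounds the treewidth. Since G has at least one edge (e.g. 3–6), it is not an edgeless graph, so tw(G) ≥ 1. Hence tw(G) = 1 exactly.

1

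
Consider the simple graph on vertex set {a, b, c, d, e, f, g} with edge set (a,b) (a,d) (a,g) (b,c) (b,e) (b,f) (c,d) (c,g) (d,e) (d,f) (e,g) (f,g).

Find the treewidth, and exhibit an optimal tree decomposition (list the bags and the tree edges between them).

Treewidth 3.
One such decomposition:
Bags: B1 = {a, b, d, g}  B2 = {b, d, e, g}  B3 = {b, c, d, g}  B4 = {b, d, f, g}
Tree: B1–B2, B2–B3, B3–B4

Each bag holds 4 vertices, so the decomposition has width 3, which upper-bounds the treewidth. For the lower bound: the 4 vertex sets {a,g}, {b,e}, {d}, {c} are disjoint, each induces a connected subgraph, and every pair is joined by at least one edge of G. Contracting each set to a single vertex therefore yields K_{4} as a minor, and since treewidth is minor-monotone, tw(G) ≥ tw(K_{4}) = 3. The upper and lower bounds meet at 3, so that is the treewidth.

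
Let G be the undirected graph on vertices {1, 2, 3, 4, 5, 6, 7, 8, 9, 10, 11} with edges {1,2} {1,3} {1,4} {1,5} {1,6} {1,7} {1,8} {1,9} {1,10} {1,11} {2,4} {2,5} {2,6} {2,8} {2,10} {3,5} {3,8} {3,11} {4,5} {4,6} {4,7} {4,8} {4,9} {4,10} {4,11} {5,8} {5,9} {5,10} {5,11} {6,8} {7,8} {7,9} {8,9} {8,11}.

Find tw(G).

4

A width-4 tree decomposition is:
Bags: B1 = {1, 4, 5, 8, 11}  B2 = {1, 3, 5, 8, 11}  B3 = {1, 2, 4, 5, 8}  B4 = {1, 4, 5, 8, 9}  B5 = {1, 2, 4, 5, 10}  B6 = {1, 4, 7, 8, 9}  B7 = {1, 2, 4, 6, 8}
Tree: B1–B2, B1–B3, B1–B4, B3–B5, B4–B6, B3–B7
Each bag holds 5 vertices, so the decomposition has width 4, which upper-bounds the treewidth. On the other hand G contains the 5-clique {1, 3, 5, 8, 11}. A clique must lie in a single bag of any decomposition, so no decomposition can have width below 4. Hence tw(G) = 4 exactly.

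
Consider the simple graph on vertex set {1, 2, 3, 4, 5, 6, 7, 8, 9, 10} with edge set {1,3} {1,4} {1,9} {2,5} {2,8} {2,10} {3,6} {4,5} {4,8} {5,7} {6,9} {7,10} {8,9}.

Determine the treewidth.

A width-2 tree decomposition is:
Bags: B1 = {1, 3, 6}  B2 = {1, 6, 9}  B3 = {1, 4, 9}  B4 = {4, 8, 9}  B5 = {4, 5, 8}  B6 = {2, 5, 8}  B7 = {2, 5, 7}  B8 = {2, 7, 10}
Tree: B1–B2, B2–B3, B3–B4, B4–B5, B5–B6, B6–B7, B7–B8
Every bag has size at most 3, so the width is 3 − 1 = 2 and tw(G) ≤ 2. For the lower bound, G contains the cycle 3–6–9–1–3, so G is not a forest; only forests have treewidth ≤ 1, hence tw(G) ≥ 2. Hence tw(G) = 2 exactly.

2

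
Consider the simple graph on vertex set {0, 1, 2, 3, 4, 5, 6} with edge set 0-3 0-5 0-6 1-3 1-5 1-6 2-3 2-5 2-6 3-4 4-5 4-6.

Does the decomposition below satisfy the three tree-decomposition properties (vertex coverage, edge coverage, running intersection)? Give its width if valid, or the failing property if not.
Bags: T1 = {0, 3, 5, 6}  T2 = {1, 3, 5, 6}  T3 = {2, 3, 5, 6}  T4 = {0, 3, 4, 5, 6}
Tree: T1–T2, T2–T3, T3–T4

A tree decomposition must satisfy three properties: every vertex lies in some bag; for every edge, both endpoints lie together in some bag; and for every vertex, the bags containing it form a connected subtree. Here bags containing vertex 0 are not connected in the tree, so the decomposition is invalid.

No — bags containing vertex 0 are not connected in the tree.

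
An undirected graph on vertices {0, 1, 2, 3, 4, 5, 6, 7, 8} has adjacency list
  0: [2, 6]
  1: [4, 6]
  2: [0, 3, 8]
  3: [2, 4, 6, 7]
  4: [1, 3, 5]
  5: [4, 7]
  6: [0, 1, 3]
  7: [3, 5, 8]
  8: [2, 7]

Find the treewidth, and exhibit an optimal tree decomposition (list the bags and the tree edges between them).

Treewidth 3.
Bags: B1 = {1, 4, 5, 6}  B2 = {3, 4, 5, 6}  B3 = {3, 5, 6, 7}  B4 = {0, 3, 6, 7}  B5 = {0, 2, 3, 7}  B6 = {0, 2, 7, 8}
Tree: B1–B2, B2–B3, B3–B4, B4–B5, B5–B6

Every bag has size at most 4, so the width is 4 − 1 = 3 and tw(G) ≤ 3. For the lower bound: the 4 vertex sets {1,4,5}, {6}, {3}, {0,2,7,8} are disjoint, each induces a connected subgraph, and every pair is joined by at least one edge of G. Contracting each set to a single vertex therefore yields K_{4} as a minor, and since treewidth is minor-monotone, tw(G) ≥ tw(K_{4}) = 3. Hence tw(G) = 3 exactly.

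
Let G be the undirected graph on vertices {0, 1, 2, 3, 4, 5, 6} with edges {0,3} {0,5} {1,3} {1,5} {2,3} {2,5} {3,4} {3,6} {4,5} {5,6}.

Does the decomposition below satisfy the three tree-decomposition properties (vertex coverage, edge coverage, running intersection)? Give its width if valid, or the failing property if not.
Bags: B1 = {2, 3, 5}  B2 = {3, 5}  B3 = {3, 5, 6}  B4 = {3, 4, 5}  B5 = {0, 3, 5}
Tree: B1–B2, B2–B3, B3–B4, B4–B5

No — vertex 1 appears in no bag.

A tree decomposition must satisfy three properties: every vertex lies in some bag; for every edge, both endpoints lie together in some bag; and for every vertex, the bags containing it form a connected subtree. Here vertex 1 appears in no bag, so the decomposition is invalid.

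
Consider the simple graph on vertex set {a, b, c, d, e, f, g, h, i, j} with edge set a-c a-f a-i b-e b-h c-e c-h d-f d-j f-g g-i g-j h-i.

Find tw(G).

A width-2 tree decomposition is:
Bags: B1 = {b, c, e}  B2 = {b, c, h}  B3 = {a, c, h}  B4 = {a, h, i}  B5 = {a, f, i}  B6 = {f, g, i}  B7 = {d, f, g}  B8 = {d, g, j}
Tree: B1–B2, B2–B3, B3–B4, B4–B5, B5–B6, B6–B7, B7–B8
Each bag holds 3 vertices, so the decomposition has width 2, which upper-bounds the treewidth. The edges e–b–h–c–e form a cycle, so G is not a tree and its treewidth is at least 2. Combining the bounds, tw(G) = 2.

2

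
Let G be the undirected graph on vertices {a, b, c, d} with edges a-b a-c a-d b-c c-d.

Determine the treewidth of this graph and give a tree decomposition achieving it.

Each bag holds 3 vertices, so the decomposition has width 2, which upper-bounds the treewidth. For the lower bound, the 3 vertices {a, c, d} are pairwise adjacent, and any tree decomposition puts a clique entirely inside one bag — forcing width ≥ 2. The upper and lower bounds meet at 2, so that is the treewidth.

Treewidth 2.
Bags: B1 = {a, c, d}  B2 = {a, b, c}
Tree: B1–B2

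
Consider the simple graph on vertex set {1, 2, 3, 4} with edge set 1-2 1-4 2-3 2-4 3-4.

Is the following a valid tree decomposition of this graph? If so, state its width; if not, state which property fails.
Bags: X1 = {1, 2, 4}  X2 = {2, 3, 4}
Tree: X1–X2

Yes; width 2.

Checking the three conditions: (i) the bags cover all of {1, 2, 3, 4}; (ii) for each edge, some bag contains both endpoints; (iii) the bags containing any fixed vertex form a subtree. All hold, so the decomposition is valid with width 3 − 1 = 2.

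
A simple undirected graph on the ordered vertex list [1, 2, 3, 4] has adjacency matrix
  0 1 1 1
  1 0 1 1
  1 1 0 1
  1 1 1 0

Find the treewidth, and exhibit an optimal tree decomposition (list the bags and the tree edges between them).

A single bag containing all 4 vertices is trivially a valid decomposition of width 3. On the other hand G contains the 4-clique {1, 2, 3, 4}. A clique must lie in a single bag of any decomposition, so no decomposition can have width below 3. Therefore the treewidth is 3.

Treewidth 3.
One such decomposition:
Bags: B1 = {1, 2, 3, 4}
Tree: (single bag)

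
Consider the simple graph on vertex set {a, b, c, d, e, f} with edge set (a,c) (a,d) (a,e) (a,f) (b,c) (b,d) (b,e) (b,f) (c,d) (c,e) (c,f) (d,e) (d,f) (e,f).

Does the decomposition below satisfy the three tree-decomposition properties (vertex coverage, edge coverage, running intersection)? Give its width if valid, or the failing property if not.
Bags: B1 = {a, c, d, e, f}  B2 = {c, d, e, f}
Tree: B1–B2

A tree decomposition must satisfy three properties: every vertex lies in some bag; for every edge, both endpoints lie together in some bag; and for every vertex, the bags containing it form a connected subtree. Here vertex b appears in no bag, so the decomposition is invalid.

No — vertex b appears in no bag.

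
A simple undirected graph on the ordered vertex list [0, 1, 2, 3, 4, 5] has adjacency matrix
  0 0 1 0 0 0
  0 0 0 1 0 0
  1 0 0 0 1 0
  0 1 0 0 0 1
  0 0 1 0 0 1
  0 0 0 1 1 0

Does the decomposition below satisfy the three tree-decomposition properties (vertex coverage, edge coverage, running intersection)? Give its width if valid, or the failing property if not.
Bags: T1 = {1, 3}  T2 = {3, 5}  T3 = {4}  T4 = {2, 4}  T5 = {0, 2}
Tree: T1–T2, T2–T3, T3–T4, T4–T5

A tree decomposition must satisfy three properties: every vertex lies in some bag; for every edge, both endpoints lie together in some bag; and for every vertex, the bags containing it form a connected subtree. Here edge (5,4) lies in no bag, so the decomposition is invalid.

No — edge (5,4) lies in no bag.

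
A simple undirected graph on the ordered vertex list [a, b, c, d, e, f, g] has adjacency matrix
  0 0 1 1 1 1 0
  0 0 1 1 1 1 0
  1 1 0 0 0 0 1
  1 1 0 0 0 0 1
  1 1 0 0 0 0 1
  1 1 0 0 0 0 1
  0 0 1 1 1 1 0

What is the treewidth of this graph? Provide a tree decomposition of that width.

Treewidth 3.
One optimal decomposition is:
Bags: B1 = {a, b, c, g}  B2 = {a, b, f, g}  B3 = {a, b, d, g}  B4 = {a, b, e, g}
Tree: B1–B2, B2–B3, B3–B4

Every bag has size at most 4, so the width is 4 − 1 = 3 and tw(G) ≤ 3. For the lower bound: the 4 vertex sets {b,c}, {a,f}, {g}, {d} are disjoint, each induces a connected subgraph, and every pair is joined by at least one edge of G. Contracting each set to a single vertex therefore yields K_{4} as a minor, and since treewidth is minor-monotone, tw(G) ≥ tw(K_{4}) = 3. Therefore the treewidth is 3.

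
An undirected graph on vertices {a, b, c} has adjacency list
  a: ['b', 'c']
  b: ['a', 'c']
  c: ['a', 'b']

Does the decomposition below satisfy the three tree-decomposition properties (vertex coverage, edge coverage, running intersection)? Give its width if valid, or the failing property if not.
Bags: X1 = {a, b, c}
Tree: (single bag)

Yes; width 2.

Vertex coverage: the bags together contain {a, b, c}, the full vertex set. Edge coverage: each edge of G has both endpoints in at least one bag. Running intersection: for every vertex, the bags containing it form a connected subtree. All three properties hold, so this is a valid tree decomposition of width max|bag| − 1 = 2, and hence tw(G) ≤ 2.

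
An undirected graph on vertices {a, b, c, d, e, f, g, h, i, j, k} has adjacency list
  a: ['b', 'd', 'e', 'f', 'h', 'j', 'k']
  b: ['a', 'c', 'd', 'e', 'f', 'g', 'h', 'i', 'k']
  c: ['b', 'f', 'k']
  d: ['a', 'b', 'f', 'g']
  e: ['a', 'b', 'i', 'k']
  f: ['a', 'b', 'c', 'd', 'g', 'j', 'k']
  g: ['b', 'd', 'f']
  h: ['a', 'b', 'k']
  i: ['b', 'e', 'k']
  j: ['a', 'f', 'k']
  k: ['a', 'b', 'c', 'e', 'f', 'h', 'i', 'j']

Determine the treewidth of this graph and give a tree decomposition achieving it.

Each bag holds 4 vertices, so the decomposition has width 3, which upper-bounds the treewidth. Conversely, {a, f, j, k} is a clique of size 4, and the vertices of any clique must share a bag in every tree decomposition; so some bag has ≥ 4 vertices and tw(G) ≥ 3. Combining the bounds, tw(G) = 3.

Treewidth 3.
One such decomposition:
Bags: B1 = {a, b, e, k}  B2 = {a, b, f, k}  B3 = {b, c, f, k}  B4 = {a, b, h, k}  B5 = {b, e, i, k}  B6 = {a, f, j, k}  B7 = {a, b, d, f}  B8 = {b, d, f, g}
Tree: B1–B2, B2–B3, B1–B4, B1–B5, B2–B6, B2–B7, B7–B8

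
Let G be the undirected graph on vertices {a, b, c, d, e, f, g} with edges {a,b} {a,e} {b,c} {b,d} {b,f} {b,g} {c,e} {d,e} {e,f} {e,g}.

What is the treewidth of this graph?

A width-2 tree decomposition is:
Bags: B1 = {b, c, e}  B2 = {b, e, g}  B3 = {b, e, f}  B4 = {b, d, e}  B5 = {a, b, e}
Tree: B1–B2, B2–B3, B3–B4, B4–B5
The largest bag has 3 vertices, giving width 2; this decomposition certifies tw(G) ≤ 2. Since e–c–b–g–e is a cycle in G, G is not acyclic. Forests are exactly the graphs of treewidth ≤ 1, so tw(G) ≥ 2. Hence tw(G) = 2 exactly.

2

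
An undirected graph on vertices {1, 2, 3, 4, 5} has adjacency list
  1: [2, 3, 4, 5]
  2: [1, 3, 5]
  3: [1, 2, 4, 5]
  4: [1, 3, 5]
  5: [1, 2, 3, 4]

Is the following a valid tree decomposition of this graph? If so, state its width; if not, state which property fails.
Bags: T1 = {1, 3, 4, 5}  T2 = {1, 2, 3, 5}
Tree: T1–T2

Every vertex of G appears in some bag (union = {1, 2, 3, 4, 5}); every edge is covered by a bag; and for each vertex v the set of bags containing v is connected in the bag tree. The decomposition is therefore valid. The largest bag has 4 vertices, so the width is 3.

Yes; width 3.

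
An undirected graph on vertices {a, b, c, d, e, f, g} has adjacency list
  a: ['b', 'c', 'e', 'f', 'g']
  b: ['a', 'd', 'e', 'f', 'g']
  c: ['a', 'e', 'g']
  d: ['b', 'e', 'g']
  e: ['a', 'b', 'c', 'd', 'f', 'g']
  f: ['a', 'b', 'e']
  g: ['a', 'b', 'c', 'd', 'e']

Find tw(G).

3

A width-3 tree decomposition is:
Bags: B1 = {b, d, e, g}  B2 = {a, b, e, g}  B3 = {a, c, e, g}  B4 = {a, b, e, f}
Tree: B1–B2, B2–B3, B2–B4
The largest bag has 4 vertices, giving width 3; this decomposition certifies tw(G) ≤ 3. Conversely, {b, d, e, g} is a clique of size 4, and the vertices of any clique must share a bag in every tree decomposition; so some bag has ≥ 4 vertices and tw(G) ≥ 3. Hence tw(G) = 3 exactly.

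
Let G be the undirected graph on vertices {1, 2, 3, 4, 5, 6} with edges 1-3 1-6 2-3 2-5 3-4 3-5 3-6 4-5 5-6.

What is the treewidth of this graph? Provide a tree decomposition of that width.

The largest bag has 3 vertices, giving width 2; this decomposition certifies tw(G) ≤ 2. Conversely, {1, 3, 6} is a clique of size 3, and the vertices of any clique must share a bag in every tree decomposition; so some bag has ≥ 3 vertices and tw(G) ≥ 2. Hence tw(G) = 2 exactly.

Treewidth 2.
One optimal decomposition is:
Bags: B1 = {2, 3, 5}  B2 = {3, 5, 6}  B3 = {3, 4, 5}  B4 = {1, 3, 6}
Tree: B1–B2, B1–B3, B2–B4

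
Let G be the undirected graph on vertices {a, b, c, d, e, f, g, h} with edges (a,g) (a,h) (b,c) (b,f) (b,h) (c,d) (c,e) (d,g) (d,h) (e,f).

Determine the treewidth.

A width-2 tree decomposition is:
Bags: B1 = {c, e, f}  B2 = {b, c, f}  B3 = {b, c, d}  B4 = {b, d, h}  B5 = {d, g, h}  B6 = {a, g, h}
Tree: B1–B2, B2–B3, B3–B4, B4–B5, B5–B6
The largest bag has 3 vertices, giving width 2; this decomposition certifies tw(G) ≤ 2. Since e–f–b–c–e is a cycle in G, G is not acyclic. Forests are exactly the graphs of treewidth ≤ 1, so tw(G) ≥ 2. Therefore the treewidth is 2.

2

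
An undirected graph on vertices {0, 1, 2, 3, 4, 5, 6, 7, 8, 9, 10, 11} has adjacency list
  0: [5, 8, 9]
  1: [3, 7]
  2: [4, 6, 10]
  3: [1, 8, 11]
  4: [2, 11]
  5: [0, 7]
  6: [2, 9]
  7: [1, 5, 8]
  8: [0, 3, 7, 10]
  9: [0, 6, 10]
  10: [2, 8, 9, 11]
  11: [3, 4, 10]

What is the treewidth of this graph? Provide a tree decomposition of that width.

Treewidth 3.
Bags: B1 = {2, 4, 6, 9}  B2 = {2, 4, 9, 10}  B3 = {4, 9, 10, 11}  B4 = {0, 9, 10, 11}  B5 = {0, 8, 10, 11}  B6 = {0, 3, 8, 11}  B7 = {0, 3, 5, 8}  B8 = {3, 5, 7, 8}  B9 = {1, 3, 5, 7}
Tree: B1–B2, B2–B3, B3–B4, B4–B5, B5–B6, B6–B7, B7–B8, B8–B9

Every bag has size at most 4, so the width is 4 − 1 = 3 and tw(G) ≤ 3. For the lower bound: the 4 vertex sets {2,4,6}, {9}, {10}, {0,3,8,11} are disjoint, each induces a connected subgraph, and every pair is joined by at least one edge of G. Contracting each set to a single vertex therefore yields K_{4} as a minor, and since treewidth is minor-monotone, tw(G) ≥ tw(K_{4}) = 3. Combining the bounds, tw(G) = 3.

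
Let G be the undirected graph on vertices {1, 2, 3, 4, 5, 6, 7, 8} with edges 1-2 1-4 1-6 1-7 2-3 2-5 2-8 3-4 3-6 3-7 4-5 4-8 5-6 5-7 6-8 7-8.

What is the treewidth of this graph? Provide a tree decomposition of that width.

Treewidth 4.
One optimal decomposition is:
Bags: B1 = {1, 3, 5, 7, 8}  B2 = {1, 3, 5, 6, 8}  B3 = {1, 3, 4, 5, 8}  B4 = {1, 2, 3, 5, 8}
Tree: B1–B2, B2–B3, B3–B4

Every bag has size at most 5, so the width is 5 − 1 = 4 and tw(G) ≤ 4. For the lower bound: the 5 vertex sets {7,8}, {3,6}, {1,4}, {5}, {2} are disjoint, each induces a connected subgraph, and every pair is joined by at least one edge of G. Contracting each set to a single vertex therefore yields K_{5} as a minor, and since treewidth is minor-monotone, tw(G) ≥ tw(K_{5}) = 4. Combining the bounds, tw(G) = 4.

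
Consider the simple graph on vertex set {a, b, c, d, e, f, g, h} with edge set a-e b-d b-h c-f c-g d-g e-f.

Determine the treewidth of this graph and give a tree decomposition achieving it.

Treewidth 1.
One such decomposition:
Bags: B1 = {b, h}  B2 = {b, d}  B3 = {d, g}  B4 = {c, g}  B5 = {c, f}  B6 = {e, f}  B7 = {a, e}
Tree: B1–B2, B2–B3, B3–B4, B4–B5, B5–B6, B6–B7

Every bag has size at most 2, so the width is 2 − 1 = 1 and tw(G) ≤ 1. G has an edge, so its treewidth is at least 1. Therefore the treewidth is 1.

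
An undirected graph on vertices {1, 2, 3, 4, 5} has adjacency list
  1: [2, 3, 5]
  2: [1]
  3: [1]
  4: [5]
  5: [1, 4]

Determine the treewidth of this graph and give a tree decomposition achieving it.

Every bag has size at most 2, so the width is 2 − 1 = 1 and tw(G) ≤ 1. Any graph with an edge has treewidth ≥ 1, and G has the edge 5–1. The upper and lower bounds meet at 1, so that is the treewidth.

Treewidth 1.
Bags: B1 = {1, 5}  B2 = {1, 3}  B3 = {4, 5}  B4 = {1, 2}
Tree: B1–B2, B1–B3, B1–B4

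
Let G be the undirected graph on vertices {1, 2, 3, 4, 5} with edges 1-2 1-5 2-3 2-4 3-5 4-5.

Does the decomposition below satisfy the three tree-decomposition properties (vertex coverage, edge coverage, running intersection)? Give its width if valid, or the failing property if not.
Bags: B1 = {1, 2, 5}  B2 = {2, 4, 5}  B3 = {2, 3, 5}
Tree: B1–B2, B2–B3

Every vertex of G appears in some bag (union = {1, 2, 3, 4, 5}); every edge is covered by a bag; and for each vertex v the set of bags containing v is connected in the bag tree. The decomposition is therefore valid. The largest bag has 3 vertices, so the width is 2.

Yes; width 2.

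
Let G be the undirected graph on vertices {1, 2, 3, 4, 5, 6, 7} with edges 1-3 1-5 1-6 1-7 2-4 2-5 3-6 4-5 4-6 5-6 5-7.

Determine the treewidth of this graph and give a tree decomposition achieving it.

Treewidth 2.
One optimal decomposition is:
Bags: B1 = {1, 5, 6}  B2 = {4, 5, 6}  B3 = {2, 4, 5}  B4 = {1, 3, 6}  B5 = {1, 5, 7}
Tree: B1–B2, B2–B3, B1–B4, B1–B5

The largest bag has 3 vertices, giving width 2; this decomposition certifies tw(G) ≤ 2. On the other hand G contains the 3-clique {1, 3, 6}. A clique must lie in a single bag of any decomposition, so no decomposition can have width below 2. Therefore the treewidth is 2.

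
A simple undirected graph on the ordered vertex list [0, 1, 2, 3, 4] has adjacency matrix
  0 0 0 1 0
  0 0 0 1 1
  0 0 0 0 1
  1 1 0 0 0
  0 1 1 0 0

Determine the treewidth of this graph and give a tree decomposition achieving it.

Treewidth 1.
One such decomposition:
Bags: B1 = {0, 3}  B2 = {1, 3}  B3 = {1, 4}  B4 = {2, 4}
Tree: B1–B2, B2–B3, B3–B4

Every bag has size at most 2, so the width is 2 − 1 = 1 and tw(G) ≤ 1. Since G has at least one edge (e.g. 0–3), it is not an edgeless graph, so tw(G) ≥ 1. Therefore the treewidth is 1.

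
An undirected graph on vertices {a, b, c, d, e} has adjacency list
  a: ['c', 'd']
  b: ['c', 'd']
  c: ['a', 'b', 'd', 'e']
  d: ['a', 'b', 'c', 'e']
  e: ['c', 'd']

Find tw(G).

2

A width-2 tree decomposition is:
Bags: B1 = {a, c, d}  B2 = {b, c, d}  B3 = {c, d, e}
Tree: B1–B2, B1–B3
Each bag holds 3 vertices, so the decomposition has width 2, which upper-bounds the treewidth. On the other hand G contains the 3-clique {c, d, e}. A clique must lie in a single bag of any decomposition, so no decomposition can have width below 2. Combining the bounds, tw(G) = 2.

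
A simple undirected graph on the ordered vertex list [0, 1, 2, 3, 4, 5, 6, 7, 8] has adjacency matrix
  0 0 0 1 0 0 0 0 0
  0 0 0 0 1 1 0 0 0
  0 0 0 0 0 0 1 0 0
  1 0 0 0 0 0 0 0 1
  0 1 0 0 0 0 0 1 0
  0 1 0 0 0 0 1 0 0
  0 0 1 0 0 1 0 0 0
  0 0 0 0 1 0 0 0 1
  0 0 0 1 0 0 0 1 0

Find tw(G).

A width-1 tree decomposition is:
Bags: B1 = {0, 3}  B2 = {3, 8}  B3 = {7, 8}  B4 = {4, 7}  B5 = {1, 4}  B6 = {1, 5}  B7 = {5, 6}  B8 = {2, 6}
Tree: B1–B2, B2–B3, B3–B4, B4–B5, B5–B6, B6–B7, B7–B8
The largest bag has 2 vertices, giving width 1; this decomposition certifies tw(G) ≤ 1. G has an edge, so its treewidth is at least 1. The upper and lower bounds meet at 1, so that is the treewidth.

1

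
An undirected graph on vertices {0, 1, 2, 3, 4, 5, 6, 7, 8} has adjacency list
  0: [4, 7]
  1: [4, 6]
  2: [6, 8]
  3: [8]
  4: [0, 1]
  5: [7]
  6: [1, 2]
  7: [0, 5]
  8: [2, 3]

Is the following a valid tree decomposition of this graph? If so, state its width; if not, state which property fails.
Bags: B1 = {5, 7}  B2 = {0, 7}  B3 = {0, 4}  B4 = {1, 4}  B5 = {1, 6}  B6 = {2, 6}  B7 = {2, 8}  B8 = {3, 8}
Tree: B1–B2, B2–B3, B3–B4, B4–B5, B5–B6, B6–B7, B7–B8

Checking the three conditions: (i) the bags cover all of {0, 1, 2, 3, 4, 5, 6, 7, 8}; (ii) for each edge, some bag contains both endpoints; (iii) the bags containing any fixed vertex form a subtree. All hold, so the decomposition is valid with width 2 − 1 = 1.

Yes; width 1.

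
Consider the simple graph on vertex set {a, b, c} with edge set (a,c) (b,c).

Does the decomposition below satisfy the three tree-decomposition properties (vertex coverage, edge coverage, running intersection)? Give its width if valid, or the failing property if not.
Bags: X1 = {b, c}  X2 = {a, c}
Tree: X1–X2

Vertex coverage: the bags together contain {a, b, c}, the full vertex set. Edge coverage: each edge of G has both endpoints in at least one bag. Running intersection: for every vertex, the bags containing it form a connected subtree. All three properties hold, so this is a valid tree decomposition of width max|bag| − 1 = 1, and hence tw(G) ≤ 1.

Yes; width 1.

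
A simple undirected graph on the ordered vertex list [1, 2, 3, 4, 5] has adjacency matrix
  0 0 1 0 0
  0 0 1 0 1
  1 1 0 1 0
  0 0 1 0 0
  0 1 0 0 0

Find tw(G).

1

A width-1 tree decomposition is:
Bags: B1 = {3, 4}  B2 = {1, 3}  B3 = {2, 3}  B4 = {2, 5}
Tree: B1–B2, B2–B3, B3–B4
Each bag holds 2 vertices, so the decomposition has width 1, which upper-bounds the treewidth. Since G has at least one edge (e.g. 3–4), it is not an edgeless graph, so tw(G) ≥ 1. The upper and lower bounds meet at 1, so that is the treewidth.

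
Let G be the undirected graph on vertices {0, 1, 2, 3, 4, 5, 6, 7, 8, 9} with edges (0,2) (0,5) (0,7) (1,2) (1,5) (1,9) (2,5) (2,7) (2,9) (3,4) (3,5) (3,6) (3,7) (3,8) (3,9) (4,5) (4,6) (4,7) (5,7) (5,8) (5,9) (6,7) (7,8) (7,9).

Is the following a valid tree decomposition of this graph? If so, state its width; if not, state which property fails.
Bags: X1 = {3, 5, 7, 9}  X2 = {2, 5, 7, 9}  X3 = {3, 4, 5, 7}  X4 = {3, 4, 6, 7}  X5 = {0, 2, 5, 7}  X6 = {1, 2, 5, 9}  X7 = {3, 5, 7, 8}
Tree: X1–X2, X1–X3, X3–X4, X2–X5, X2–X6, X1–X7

Yes; width 3.

Every vertex of G appears in some bag (union = {0, 1, 2, 3, 4, 5, 6, 7, 8, 9}); every edge is covered by a bag; and for each vertex v the set of bags containing v is connected in the bag tree. The decomposition is therefore valid. The largest bag has 4 vertices, so the width is 3.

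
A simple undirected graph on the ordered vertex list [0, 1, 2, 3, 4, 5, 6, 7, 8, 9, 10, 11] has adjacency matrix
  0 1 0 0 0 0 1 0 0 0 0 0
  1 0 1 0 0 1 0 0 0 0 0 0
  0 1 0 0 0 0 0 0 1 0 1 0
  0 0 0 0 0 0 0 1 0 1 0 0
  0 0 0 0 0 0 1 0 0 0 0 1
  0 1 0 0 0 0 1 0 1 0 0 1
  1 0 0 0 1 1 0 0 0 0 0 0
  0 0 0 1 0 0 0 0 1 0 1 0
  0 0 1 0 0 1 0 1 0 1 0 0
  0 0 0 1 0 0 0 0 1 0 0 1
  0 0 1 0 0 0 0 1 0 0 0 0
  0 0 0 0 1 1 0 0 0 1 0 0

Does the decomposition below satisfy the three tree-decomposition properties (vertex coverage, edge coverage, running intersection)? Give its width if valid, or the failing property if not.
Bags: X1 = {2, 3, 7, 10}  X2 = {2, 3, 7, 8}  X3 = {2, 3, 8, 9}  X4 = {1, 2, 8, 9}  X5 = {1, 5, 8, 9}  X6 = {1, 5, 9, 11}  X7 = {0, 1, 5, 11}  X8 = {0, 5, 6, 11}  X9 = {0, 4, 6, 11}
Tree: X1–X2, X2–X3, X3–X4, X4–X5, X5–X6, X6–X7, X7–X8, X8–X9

Yes; width 3.

Every vertex of G appears in some bag (union = {0, 1, 2, 3, 4, 5, 6, 7, 8, 9, 10, 11}); every edge is covered by a bag; and for each vertex v the set of bags containing v is connected in the bag tree. The decomposition is therefore valid. The largest bag has 4 vertices, so the width is 3.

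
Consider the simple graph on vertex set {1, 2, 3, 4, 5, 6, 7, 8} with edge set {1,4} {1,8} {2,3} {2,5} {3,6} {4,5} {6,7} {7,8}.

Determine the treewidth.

A width-2 tree decomposition is:
Bags: B1 = {3, 6, 7}  B2 = {3, 7, 8}  B3 = {1, 3, 8}  B4 = {1, 3, 4}  B5 = {3, 4, 5}  B6 = {2, 3, 5}
Tree: B1–B2, B2–B3, B3–B4, B4–B5, B5–B6
The largest bag has 3 vertices, giving width 2; this decomposition certifies tw(G) ≤ 2. Since 3–6–7–8–1–4–5–2–3 is a cycle in G, G is not acyclic. Forests are exactly the graphs of treewidth ≤ 1, so tw(G) ≥ 2. Therefore the treewidth is 2.

2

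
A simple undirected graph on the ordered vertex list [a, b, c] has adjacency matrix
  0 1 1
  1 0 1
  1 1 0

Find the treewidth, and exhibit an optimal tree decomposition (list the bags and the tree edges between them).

With just one bag of size 3, the width is 3 − 1 = 2, so tw(G) ≤ 2. Conversely, {a, b, c} is a clique of size 3, and the vertices of any clique must share a bag in every tree decomposition; so some bag has ≥ 3 vertices and tw(G) ≥ 2. Hence tw(G) = 2 exactly.

Treewidth 2.
Bags: B1 = {a, b, c}
Tree: (single bag)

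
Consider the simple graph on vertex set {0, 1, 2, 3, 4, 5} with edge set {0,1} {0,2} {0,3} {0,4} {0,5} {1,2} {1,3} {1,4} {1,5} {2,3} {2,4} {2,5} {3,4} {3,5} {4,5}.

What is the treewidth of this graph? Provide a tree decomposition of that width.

With just one bag of size 6, the width is 6 − 1 = 5, so tw(G) ≤ 5. For the lower bound, the 6 vertices {0, 1, 2, 3, 4, 5} are pairwise adjacent, and any tree decomposition puts a clique entirely inside one bag — forcing width ≥ 5. Therefore the treewidth is 5.

Treewidth 5.
One such decomposition:
Bags: B1 = {0, 1, 2, 3, 4, 5}
Tree: (single bag)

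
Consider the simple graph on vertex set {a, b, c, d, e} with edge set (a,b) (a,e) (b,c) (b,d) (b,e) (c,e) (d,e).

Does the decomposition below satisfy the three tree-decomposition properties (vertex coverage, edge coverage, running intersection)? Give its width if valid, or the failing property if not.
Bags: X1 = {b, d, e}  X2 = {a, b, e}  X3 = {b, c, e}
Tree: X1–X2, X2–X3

Vertex coverage: the bags together contain {a, b, c, d, e}, the full vertex set. Edge coverage: each edge of G has both endpoints in at least one bag. Running intersection: for every vertex, the bags containing it form a connected subtree. All three properties hold, so this is a valid tree decomposition of width max|bag| − 1 = 2, and hence tw(G) ≤ 2.

Yes; width 2.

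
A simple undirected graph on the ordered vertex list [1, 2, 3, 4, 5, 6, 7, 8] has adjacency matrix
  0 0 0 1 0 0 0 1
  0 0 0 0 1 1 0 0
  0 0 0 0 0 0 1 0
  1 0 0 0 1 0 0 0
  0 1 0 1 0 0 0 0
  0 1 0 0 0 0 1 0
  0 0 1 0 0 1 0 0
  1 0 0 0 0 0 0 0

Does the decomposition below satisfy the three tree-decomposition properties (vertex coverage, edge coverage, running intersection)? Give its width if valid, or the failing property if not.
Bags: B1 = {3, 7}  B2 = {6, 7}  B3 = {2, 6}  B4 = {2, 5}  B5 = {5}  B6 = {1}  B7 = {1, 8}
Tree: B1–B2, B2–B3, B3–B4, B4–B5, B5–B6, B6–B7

No — vertex 4 appears in no bag.

A tree decomposition must satisfy three properties: every vertex lies in some bag; for every edge, both endpoints lie together in some bag; and for every vertex, the bags containing it form a connected subtree. Here vertex 4 appears in no bag, so the decomposition is invalid.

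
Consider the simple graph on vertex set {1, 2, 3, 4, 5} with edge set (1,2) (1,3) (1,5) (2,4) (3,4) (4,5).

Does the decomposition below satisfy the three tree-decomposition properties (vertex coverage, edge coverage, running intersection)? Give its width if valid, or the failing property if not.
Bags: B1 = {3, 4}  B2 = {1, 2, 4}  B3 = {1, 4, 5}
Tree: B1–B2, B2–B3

No — edge (1,3) lies in no bag.

A tree decomposition must satisfy three properties: every vertex lies in some bag; for every edge, both endpoints lie together in some bag; and for every vertex, the bags containing it form a connected subtree. Here edge (1,3) lies in no bag, so the decomposition is invalid.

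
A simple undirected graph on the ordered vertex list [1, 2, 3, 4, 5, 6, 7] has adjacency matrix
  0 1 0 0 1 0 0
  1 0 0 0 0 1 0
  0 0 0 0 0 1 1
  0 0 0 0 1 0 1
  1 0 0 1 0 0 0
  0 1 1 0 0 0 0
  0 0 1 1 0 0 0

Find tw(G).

2

A width-2 tree decomposition is:
Bags: B1 = {2, 3, 6}  B2 = {2, 3, 7}  B3 = {2, 4, 7}  B4 = {2, 4, 5}  B5 = {1, 2, 5}
Tree: B1–B2, B2–B3, B3–B4, B4–B5
Each bag holds 3 vertices, so the decomposition has width 2, which upper-bounds the treewidth. The edges 2–6–3–7–4–5–1–2 form a cycle, so G is not a tree and its treewidth is at least 2. Combining the bounds, tw(G) = 2.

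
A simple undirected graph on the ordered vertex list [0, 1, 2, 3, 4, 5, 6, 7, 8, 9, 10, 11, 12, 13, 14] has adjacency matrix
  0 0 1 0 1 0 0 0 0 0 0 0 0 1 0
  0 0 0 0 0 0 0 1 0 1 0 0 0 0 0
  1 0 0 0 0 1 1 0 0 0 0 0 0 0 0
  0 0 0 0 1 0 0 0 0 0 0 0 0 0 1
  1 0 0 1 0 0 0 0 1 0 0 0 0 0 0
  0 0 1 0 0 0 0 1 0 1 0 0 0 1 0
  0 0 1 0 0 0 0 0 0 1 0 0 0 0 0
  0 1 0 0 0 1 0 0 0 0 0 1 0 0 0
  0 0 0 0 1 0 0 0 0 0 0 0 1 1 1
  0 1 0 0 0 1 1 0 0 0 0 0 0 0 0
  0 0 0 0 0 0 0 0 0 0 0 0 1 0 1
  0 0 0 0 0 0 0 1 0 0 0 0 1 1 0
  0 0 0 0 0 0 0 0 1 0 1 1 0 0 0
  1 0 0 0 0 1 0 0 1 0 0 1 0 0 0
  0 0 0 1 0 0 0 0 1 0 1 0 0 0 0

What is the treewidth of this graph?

3

A width-3 tree decomposition is:
Bags: B1 = {3, 10, 12, 14}  B2 = {3, 8, 12, 14}  B3 = {3, 4, 8, 12}  B4 = {4, 8, 11, 12}  B5 = {4, 8, 11, 13}  B6 = {0, 4, 11, 13}  B7 = {0, 7, 11, 13}  B8 = {0, 5, 7, 13}  B9 = {0, 2, 5, 7}  B10 = {1, 2, 5, 7}  B11 = {1, 2, 5, 9}  B12 = {1, 2, 6, 9}
Tree: B1–B2, B2–B3, B3–B4, B4–B5, B5–B6, B6–B7, B7–B8, B8–B9, B9–B10, B10–B11, B11–B12
Every bag has size at most 4, so the width is 4 − 1 = 3 and tw(G) ≤ 3. For the lower bound: the 4 vertex sets {3,10,14}, {12}, {8}, {0,4,11,13} are disjoint, each induces a connected subgraph, and every pair is joined by at least one edge of G. Contracting each set to a single vertex therefore yields K_{4} as a minor, and since treewidth is minor-monotone, tw(G) ≥ tw(K_{4}) = 3. Combining the bounds, tw(G) = 3.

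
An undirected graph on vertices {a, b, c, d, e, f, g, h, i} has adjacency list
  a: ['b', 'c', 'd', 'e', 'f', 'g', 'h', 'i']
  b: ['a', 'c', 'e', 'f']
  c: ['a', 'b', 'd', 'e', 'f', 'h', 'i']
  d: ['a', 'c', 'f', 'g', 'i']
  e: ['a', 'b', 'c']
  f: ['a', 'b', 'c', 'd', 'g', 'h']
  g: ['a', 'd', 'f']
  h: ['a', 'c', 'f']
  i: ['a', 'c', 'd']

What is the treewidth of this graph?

A width-3 tree decomposition is:
Bags: B1 = {a, b, c, f}  B2 = {a, c, d, f}  B3 = {a, c, f, h}  B4 = {a, c, d, i}  B5 = {a, d, f, g}  B6 = {a, b, c, e}
Tree: B1–B2, B2–B3, B2–B4, B2–B5, B1–B6
The largest bag has 4 vertices, giving width 3; this decomposition certifies tw(G) ≤ 3. For the lower bound, the 4 vertices {a, d, f, g} are pairwise adjacent, and any tree decomposition puts a clique entirely inside one bag — forcing width ≥ 3. Combining the bounds, tw(G) = 3.

3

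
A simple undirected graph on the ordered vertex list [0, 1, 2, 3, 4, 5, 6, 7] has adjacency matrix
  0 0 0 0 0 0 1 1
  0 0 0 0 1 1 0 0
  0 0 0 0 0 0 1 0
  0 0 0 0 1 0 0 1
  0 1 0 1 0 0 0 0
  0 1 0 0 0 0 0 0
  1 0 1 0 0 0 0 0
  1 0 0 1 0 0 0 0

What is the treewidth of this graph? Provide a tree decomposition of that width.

The largest bag has 2 vertices, giving width 1; this decomposition certifies tw(G) ≤ 1. G has an edge, so its treewidth is at least 1. Combining the bounds, tw(G) = 1.

Treewidth 1.
One such decomposition:
Bags: B1 = {2, 6}  B2 = {0, 6}  B3 = {0, 7}  B4 = {3, 7}  B5 = {3, 4}  B6 = {1, 4}  B7 = {1, 5}
Tree: B1–B2, B2–B3, B3–B4, B4–B5, B5–B6, B6–B7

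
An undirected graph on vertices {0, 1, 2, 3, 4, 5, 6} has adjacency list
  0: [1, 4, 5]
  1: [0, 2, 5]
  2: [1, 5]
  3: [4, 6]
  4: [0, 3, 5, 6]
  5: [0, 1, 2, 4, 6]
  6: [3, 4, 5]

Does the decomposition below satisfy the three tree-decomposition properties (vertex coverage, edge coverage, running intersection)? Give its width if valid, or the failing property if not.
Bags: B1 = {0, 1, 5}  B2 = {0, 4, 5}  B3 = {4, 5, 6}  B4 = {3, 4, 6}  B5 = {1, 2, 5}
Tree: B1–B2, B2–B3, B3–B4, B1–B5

Checking the three conditions: (i) the bags cover all of {0, 1, 2, 3, 4, 5, 6}; (ii) for each edge, some bag contains both endpoints; (iii) the bags containing any fixed vertex form a subtree. All hold, so the decomposition is valid with width 3 − 1 = 2.

Yes; width 2.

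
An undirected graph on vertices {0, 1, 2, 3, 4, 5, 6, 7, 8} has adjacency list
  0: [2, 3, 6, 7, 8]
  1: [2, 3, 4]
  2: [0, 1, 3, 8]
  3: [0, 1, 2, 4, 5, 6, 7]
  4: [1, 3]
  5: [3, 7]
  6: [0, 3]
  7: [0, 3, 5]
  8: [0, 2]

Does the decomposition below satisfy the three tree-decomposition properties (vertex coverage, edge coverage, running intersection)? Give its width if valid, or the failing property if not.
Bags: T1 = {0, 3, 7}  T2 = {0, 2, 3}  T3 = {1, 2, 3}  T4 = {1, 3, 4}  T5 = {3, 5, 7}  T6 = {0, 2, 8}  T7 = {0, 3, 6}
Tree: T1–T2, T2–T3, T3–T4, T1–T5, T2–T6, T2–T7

Yes; width 2.

Every vertex of G appears in some bag (union = {0, 1, 2, 3, 4, 5, 6, 7, 8}); every edge is covered by a bag; and for each vertex v the set of bags containing v is connected in the bag tree. The decomposition is therefore valid. The largest bag has 3 vertices, so the width is 2.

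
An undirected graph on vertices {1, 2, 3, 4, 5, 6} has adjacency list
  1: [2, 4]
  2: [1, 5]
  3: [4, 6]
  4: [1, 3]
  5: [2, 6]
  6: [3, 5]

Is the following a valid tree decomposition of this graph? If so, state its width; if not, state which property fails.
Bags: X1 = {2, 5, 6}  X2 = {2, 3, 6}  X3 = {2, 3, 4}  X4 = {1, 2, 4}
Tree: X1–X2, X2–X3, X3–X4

Yes; width 2.

Vertex coverage: the bags together contain {1, 2, 3, 4, 5, 6}, the full vertex set. Edge coverage: each edge of G has both endpoints in at least one bag. Running intersection: for every vertex, the bags containing it form a connected subtree. All three properties hold, so this is a valid tree decomposition of width max|bag| − 1 = 2, and hence tw(G) ≤ 2.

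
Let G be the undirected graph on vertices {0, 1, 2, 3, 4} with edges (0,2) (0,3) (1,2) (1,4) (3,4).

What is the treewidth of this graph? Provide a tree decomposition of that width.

Treewidth 2.
Bags: B1 = {0, 3, 4}  B2 = {0, 2, 4}  B3 = {1, 2, 4}
Tree: B1–B2, B2–B3

Every bag has size at most 3, so the width is 3 − 1 = 2 and tw(G) ≤ 2. For the lower bound, G contains the cycle 4–3–0–2–1–4, so G is not a forest; only forests have treewidth ≤ 1, hence tw(G) ≥ 2. Combining the bounds, tw(G) = 2.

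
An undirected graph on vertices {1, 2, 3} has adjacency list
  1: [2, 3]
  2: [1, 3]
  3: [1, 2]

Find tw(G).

A width-2 tree decomposition is:
Bags: B1 = {1, 2, 3}
Tree: (single bag)
A single bag containing all 3 vertices is trivially a valid decomposition of width 2. Conversely, {1, 2, 3} is a clique of size 3, and the vertices of any clique must share a bag in every tree decomposition; so some bag has ≥ 3 vertices and tw(G) ≥ 2. Combining the bounds, tw(G) = 2.

2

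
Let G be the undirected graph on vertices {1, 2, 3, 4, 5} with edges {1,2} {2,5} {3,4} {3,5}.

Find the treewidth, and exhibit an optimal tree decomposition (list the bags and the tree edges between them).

Every bag has size at most 2, so the width is 2 − 1 = 1 and tw(G) ≤ 1. Any graph with an edge has treewidth ≥ 1, and G has the edge 4–3. Combining the bounds, tw(G) = 1.

Treewidth 1.
Bags: B1 = {3, 4}  B2 = {3, 5}  B3 = {2, 5}  B4 = {1, 2}
Tree: B1–B2, B2–B3, B3–B4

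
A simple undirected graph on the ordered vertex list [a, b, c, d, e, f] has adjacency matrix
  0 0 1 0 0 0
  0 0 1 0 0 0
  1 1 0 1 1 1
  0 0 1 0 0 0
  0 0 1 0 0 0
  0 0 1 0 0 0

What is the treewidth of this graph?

1

A width-1 tree decomposition is:
Bags: B1 = {b, c}  B2 = {a, c}  B3 = {c, f}  B4 = {c, d}  B5 = {c, e}
Tree: B1–B2, B1–B3, B1–B4, B4–B5
The largest bag has 2 vertices, giving width 1; this decomposition certifies tw(G) ≤ 1. Any graph with an edge has treewidth ≥ 1, and G has the edge c–b. Combining the bounds, tw(G) = 1.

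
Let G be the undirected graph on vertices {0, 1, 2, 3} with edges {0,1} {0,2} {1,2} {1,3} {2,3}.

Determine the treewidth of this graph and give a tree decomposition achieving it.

Treewidth 2.
One such decomposition:
Bags: B1 = {1, 2, 3}  B2 = {0, 1, 2}
Tree: B1–B2

Each bag holds 3 vertices, so the decomposition has width 2, which upper-bounds the treewidth. Conversely, {0, 1, 2} is a clique of size 3, and the vertices of any clique must share a bag in every tree decomposition; so some bag has ≥ 3 vertices and tw(G) ≥ 2. Combining the bounds, tw(G) = 2.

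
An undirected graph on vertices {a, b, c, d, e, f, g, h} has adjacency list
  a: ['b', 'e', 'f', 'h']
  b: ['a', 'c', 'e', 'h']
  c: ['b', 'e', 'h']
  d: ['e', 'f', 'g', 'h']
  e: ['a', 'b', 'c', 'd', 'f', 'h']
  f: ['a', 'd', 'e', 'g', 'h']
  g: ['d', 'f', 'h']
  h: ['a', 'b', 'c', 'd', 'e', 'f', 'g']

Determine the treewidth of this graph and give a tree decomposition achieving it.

Treewidth 3.
One optimal decomposition is:
Bags: B1 = {a, e, f, h}  B2 = {d, e, f, h}  B3 = {d, f, g, h}  B4 = {a, b, e, h}  B5 = {b, c, e, h}
Tree: B1–B2, B2–B3, B1–B4, B4–B5

The largest bag has 4 vertices, giving width 3; this decomposition certifies tw(G) ≤ 3. For the lower bound, the 4 vertices {d, f, g, h} are pairwise adjacent, and any tree decomposition puts a clique entirely inside one bag — forcing width ≥ 3. Hence tw(G) = 3 exactly.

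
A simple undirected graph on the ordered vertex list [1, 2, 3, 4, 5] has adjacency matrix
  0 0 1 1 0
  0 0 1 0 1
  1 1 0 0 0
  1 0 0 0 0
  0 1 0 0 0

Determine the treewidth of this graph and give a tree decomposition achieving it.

Treewidth 1.
Bags: B1 = {2, 3}  B2 = {1, 3}  B3 = {2, 5}  B4 = {1, 4}
Tree: B1–B2, B1–B3, B2–B4

Every bag has size at most 2, so the width is 2 − 1 = 1 and tw(G) ≤ 1. Since G has at least one edge (e.g. 3–2), it is not an edgeless graph, so tw(G) ≥ 1. Therefore the treewidth is 1.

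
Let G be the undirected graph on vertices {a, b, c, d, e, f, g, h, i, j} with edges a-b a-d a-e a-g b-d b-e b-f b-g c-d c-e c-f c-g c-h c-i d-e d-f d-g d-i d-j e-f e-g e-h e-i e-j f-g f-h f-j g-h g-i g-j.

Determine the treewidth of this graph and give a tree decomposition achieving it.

Treewidth 4.
One optimal decomposition is:
Bags: B1 = {c, d, e, f, g}  B2 = {b, d, e, f, g}  B3 = {c, d, e, g, i}  B4 = {a, b, d, e, g}  B5 = {c, e, f, g, h}  B6 = {d, e, f, g, j}
Tree: B1–B2, B1–B3, B2–B4, B1–B5, B1–B6

The largest bag has 5 vertices, giving width 4; this decomposition certifies tw(G) ≤ 4. Conversely, {a, b, d, e, g} is a clique of size 5, and the vertices of any clique must share a bag in every tree decomposition; so some bag has ≥ 5 vertices and tw(G) ≥ 4. Combining the bounds, tw(G) = 4.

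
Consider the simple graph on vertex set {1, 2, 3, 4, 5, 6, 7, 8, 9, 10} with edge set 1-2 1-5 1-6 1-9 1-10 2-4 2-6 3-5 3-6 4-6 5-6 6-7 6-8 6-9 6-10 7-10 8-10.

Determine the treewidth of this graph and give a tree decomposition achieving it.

Each bag holds 3 vertices, so the decomposition has width 2, which upper-bounds the treewidth. On the other hand G contains the 3-clique {1, 6, 9}. A clique must lie in a single bag of any decomposition, so no decomposition can have width below 2. The upper and lower bounds meet at 2, so that is the treewidth.

Treewidth 2.
One optimal decomposition is:
Bags: B1 = {1, 5, 6}  B2 = {1, 6, 10}  B3 = {6, 7, 10}  B4 = {6, 8, 10}  B5 = {3, 5, 6}  B6 = {1, 2, 6}  B7 = {1, 6, 9}  B8 = {2, 4, 6}
Tree: B1–B2, B2–B3, B3–B4, B1–B5, B2–B6, B6–B7, B6–B8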